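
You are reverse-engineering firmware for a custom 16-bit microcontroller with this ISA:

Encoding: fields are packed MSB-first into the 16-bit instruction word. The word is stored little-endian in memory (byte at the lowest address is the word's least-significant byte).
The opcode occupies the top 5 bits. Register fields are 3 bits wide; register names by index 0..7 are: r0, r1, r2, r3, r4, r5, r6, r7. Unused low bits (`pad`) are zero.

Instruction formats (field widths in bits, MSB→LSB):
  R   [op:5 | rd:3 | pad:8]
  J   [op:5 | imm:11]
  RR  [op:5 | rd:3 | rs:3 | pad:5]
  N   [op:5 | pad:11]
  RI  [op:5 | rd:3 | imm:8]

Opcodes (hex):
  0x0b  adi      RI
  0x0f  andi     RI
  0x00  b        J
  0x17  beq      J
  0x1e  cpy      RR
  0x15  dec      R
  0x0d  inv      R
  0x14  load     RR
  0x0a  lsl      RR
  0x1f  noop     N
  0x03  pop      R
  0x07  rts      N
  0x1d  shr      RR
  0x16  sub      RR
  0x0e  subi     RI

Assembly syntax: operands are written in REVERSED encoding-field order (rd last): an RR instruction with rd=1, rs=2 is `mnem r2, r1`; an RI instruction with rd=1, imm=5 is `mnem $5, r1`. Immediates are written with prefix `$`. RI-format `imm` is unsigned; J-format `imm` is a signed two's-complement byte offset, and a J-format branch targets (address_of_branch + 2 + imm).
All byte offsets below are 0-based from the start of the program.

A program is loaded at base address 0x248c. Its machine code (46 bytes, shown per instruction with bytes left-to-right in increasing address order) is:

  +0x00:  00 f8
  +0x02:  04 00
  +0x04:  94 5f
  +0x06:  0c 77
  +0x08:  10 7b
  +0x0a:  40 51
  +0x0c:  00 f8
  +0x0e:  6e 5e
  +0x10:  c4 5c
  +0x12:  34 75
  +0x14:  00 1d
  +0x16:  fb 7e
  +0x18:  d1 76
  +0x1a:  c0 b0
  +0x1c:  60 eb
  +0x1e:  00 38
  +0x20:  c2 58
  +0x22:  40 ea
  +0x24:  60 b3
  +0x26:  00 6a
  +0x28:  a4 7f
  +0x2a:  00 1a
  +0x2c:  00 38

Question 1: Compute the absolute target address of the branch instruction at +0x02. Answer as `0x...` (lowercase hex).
0x2494

+0x02: 04 00 ⇒ word 0x0004 (little)
  top 5b → 0x0 → b [J]
  imm@[10:0]=0x4 ⇒ $4
  target = base 0x248c + off 0x02 + 2 + imm 4 = 0x2494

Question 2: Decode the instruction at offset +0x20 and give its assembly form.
adi $194, r0

+0x20: c2 58 ⇒ word 0x58c2 (little)
  opcode bits[15:11]=0xb: adi/RI
  rd: (w>>8)&0x7=0x0 → r0
  imm: (w>>0)&0xff=0xc2 → $194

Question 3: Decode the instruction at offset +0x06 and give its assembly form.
subi $12, r7

[06] 0c 77 → 0x770c
  top 5b → 0xe → subi [RI]
  rd: (w>>8)&0x7=0x7 → r7
  imm: (w>>0)&0xff=0xc → $12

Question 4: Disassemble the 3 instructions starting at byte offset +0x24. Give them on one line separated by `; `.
[24] 60 b3 → 0xb360
  top 5b → 0x16 → sub [RR]
  [10:8] rd=3 = r3
  [7:5] rs=3 = r3
[26] 00 6a → 0x6a00
  top 5b → 0xd → inv [R]
  [10:8] rd=2 = r2
[28] a4 7f → 0x7fa4
  top 5b → 0xf → andi [RI]
  [10:8] rd=7 = r7
  [7:0] imm=164 = $164

sub r3, r3; inv r2; andi $164, r7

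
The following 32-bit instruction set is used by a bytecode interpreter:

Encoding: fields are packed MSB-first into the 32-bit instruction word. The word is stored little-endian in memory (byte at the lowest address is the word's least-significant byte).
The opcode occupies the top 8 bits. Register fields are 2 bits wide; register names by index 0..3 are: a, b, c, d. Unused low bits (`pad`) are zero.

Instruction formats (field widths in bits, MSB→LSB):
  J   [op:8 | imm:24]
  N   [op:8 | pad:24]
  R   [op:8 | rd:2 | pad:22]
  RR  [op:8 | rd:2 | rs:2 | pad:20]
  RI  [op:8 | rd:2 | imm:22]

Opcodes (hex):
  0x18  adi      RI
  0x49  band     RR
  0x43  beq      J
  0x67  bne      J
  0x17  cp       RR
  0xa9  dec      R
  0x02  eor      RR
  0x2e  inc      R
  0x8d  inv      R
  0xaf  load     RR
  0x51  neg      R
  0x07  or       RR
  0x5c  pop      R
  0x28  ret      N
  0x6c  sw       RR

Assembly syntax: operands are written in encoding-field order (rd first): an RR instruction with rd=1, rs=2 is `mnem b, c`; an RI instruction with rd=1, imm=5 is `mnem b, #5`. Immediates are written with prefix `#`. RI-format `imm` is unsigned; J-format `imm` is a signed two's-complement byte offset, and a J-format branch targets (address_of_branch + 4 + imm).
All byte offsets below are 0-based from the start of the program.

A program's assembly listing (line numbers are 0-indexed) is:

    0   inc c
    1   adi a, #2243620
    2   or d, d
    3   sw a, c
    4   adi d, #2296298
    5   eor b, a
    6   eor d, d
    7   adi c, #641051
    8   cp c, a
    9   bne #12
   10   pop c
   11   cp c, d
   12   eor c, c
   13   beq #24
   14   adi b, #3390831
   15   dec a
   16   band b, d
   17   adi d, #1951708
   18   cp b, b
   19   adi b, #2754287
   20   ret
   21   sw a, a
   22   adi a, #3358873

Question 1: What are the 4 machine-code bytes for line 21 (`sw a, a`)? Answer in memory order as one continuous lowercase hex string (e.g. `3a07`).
0000006c

21. sw fields op=0x6c:8|rd=0:2|rs=0:2|pad=0:20 → word 6c000000h → 00 00 00 6c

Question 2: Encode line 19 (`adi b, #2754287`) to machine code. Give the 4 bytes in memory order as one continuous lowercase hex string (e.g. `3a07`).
L19: adi op=0x18:8|rd=1:2|imm=2754287:22 ⇒ 0x186a06ef ⇒ little ef 06 6a 18

ef066a18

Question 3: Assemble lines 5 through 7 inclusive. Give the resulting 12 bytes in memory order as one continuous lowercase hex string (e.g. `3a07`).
000040020000f0021bc88918

line 5 (eor): pack op=0x2:8|rd=1:2|rs=0:2|pad=0:20 = 0x02400000; little→ 00 00 40 02
line 6 (eor): pack op=0x2:8|rd=3:2|rs=3:2|pad=0:20 = 0x02f00000; little→ 00 00 f0 02
line 7 (adi): pack op=0x18:8|rd=2:2|imm=641051:22 = 0x1889c81b; little→ 1b c8 89 18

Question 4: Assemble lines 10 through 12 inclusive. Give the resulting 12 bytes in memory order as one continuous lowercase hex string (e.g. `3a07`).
line 10 (pop): pack op=0x5c:8|rd=2:2|pad=0:22 = 0x5c800000; little→ 00 00 80 5c
line 11 (cp): pack op=0x17:8|rd=2:2|rs=3:2|pad=0:20 = 0x17b00000; little→ 00 00 b0 17
line 12 (eor): pack op=0x2:8|rd=2:2|rs=2:2|pad=0:20 = 0x02a00000; little→ 00 00 a0 02

0000805c0000b0170000a002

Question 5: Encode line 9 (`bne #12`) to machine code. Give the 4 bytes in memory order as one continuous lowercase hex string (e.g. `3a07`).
0c000067

line 9 (bne): pack op=0x67:8|imm=12:24 = 0x6700000c; little→ 0c 00 00 67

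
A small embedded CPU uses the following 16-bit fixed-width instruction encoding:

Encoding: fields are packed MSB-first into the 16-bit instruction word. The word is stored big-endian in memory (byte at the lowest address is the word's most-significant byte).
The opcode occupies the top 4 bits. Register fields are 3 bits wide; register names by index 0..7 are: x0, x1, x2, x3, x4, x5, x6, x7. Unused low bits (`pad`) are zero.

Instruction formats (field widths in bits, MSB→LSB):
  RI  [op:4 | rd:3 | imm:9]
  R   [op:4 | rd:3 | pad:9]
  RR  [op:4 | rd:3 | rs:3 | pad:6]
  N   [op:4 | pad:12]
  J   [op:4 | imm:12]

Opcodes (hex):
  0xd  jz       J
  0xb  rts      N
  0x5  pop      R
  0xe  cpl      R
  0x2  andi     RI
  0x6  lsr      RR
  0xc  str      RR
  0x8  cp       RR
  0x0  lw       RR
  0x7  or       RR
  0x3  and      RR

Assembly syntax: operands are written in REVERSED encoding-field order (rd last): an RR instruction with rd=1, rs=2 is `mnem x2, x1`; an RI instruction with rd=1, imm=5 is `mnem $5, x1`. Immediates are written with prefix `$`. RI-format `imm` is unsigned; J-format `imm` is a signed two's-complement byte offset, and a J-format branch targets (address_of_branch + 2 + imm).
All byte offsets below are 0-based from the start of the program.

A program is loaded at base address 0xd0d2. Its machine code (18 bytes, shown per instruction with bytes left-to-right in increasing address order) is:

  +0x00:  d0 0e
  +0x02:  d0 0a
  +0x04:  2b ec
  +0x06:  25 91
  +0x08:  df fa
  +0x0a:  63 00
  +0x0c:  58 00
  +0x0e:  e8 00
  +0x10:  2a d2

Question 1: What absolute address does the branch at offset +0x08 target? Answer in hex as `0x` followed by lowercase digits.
+0x08: df fa ⇒ word 0xdffa (big)
  opcode bits[15:12]=0xd: jz/J
  [11:0] imm=4090 (s12→-6) = $-6
  target = base 0xd0d2 + off 0x08 + 2 + imm -6 = 0xd0d6

0xd0d6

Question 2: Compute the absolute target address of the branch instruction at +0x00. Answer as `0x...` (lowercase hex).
+0x00: d0 0e ⇒ word 0xd00e (big)
  op=0xd00e>>12=0xd ⇒ jz (J)
  imm: (w>>0)&0xfff=0xe → $14
  target = base 0xd0d2 + off 0x00 + 2 + imm 14 = 0xd0e2

0xd0e2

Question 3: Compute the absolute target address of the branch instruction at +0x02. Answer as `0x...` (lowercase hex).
@+02  big-endian(d0 0a) = 0xd00a
  op=0xd00a>>12=0xd ⇒ jz (J)
  [11:0] imm=10 = $10
  target = base 0xd0d2 + off 0x02 + 2 + imm 10 = 0xd0e0

0xd0e0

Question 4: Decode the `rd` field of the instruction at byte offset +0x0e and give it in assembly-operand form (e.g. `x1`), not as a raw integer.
x4

@+0e  big-endian(e8 00) = 0xe800
  op=0xe800>>12=0xe ⇒ cpl (R)
  rd: (w>>9)&0x7=0x4 → x4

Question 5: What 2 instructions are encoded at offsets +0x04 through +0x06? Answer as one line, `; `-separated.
[04] 2b ec → 0x2bec
  op=0x2bec>>12=0x2 ⇒ andi (RI)
  rd@[11:9]=0x5 ⇒ x5
  imm@[8:0]=0x1ec ⇒ $492
[06] 25 91 → 0x2591
  op=0x2591>>12=0x2 ⇒ andi (RI)
  rd@[11:9]=0x2 ⇒ x2
  imm@[8:0]=0x191 ⇒ $401

andi $492, x5; andi $401, x2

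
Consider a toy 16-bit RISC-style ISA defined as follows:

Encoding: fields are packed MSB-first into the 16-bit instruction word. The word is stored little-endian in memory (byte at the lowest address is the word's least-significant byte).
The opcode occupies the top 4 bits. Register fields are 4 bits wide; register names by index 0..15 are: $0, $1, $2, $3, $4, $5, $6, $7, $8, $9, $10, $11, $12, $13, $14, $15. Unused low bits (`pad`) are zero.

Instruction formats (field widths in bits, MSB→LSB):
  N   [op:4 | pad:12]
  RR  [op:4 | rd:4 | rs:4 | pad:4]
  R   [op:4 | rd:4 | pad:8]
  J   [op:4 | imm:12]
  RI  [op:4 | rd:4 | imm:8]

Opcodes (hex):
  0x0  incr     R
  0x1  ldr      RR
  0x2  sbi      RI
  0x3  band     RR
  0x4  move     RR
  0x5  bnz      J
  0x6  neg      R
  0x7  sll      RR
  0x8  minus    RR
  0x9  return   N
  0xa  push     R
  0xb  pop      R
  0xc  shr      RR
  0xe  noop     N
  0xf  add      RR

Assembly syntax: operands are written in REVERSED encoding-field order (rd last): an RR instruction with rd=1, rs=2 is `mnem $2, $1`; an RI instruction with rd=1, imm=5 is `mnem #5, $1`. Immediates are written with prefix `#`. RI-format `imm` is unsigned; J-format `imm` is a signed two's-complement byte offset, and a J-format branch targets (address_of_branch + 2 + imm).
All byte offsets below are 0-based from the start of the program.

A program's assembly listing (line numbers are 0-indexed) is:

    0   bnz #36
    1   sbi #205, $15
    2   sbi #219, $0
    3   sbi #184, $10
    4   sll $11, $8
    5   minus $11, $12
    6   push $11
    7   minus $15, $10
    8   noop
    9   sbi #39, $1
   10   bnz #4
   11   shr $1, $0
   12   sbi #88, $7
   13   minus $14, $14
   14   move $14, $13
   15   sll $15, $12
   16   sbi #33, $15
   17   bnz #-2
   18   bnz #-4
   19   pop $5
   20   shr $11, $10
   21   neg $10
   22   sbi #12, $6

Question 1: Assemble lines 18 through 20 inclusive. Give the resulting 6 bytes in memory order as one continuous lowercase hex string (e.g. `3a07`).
L18: bnz op=0x5:4|imm=-4:12 ⇒ 0x5ffc ⇒ little fc 5f
L19: pop op=0xb:4|rd=5:4|pad=0:8 ⇒ 0xb500 ⇒ little 00 b5
L20: shr op=0xc:4|rd=10:4|rs=11:4|pad=0:4 ⇒ 0xcab0 ⇒ little b0 ca

fc5f00b5b0ca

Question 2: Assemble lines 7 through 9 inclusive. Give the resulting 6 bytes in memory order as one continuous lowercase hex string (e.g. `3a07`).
7. minus fields op=0x8:4|rd=10:4|rs=15:4|pad=0:4 → word 8af0h → f0 8a
8. noop fields op=0xe:4|pad=0:12 → word e000h → 00 e0
9. sbi fields op=0x2:4|rd=1:4|imm=39:8 → word 2127h → 27 21

f08a00e02721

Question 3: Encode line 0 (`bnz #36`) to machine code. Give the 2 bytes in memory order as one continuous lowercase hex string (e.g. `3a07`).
0. bnz fields op=0x5:4|imm=36:12 → word 5024h → 24 50

2450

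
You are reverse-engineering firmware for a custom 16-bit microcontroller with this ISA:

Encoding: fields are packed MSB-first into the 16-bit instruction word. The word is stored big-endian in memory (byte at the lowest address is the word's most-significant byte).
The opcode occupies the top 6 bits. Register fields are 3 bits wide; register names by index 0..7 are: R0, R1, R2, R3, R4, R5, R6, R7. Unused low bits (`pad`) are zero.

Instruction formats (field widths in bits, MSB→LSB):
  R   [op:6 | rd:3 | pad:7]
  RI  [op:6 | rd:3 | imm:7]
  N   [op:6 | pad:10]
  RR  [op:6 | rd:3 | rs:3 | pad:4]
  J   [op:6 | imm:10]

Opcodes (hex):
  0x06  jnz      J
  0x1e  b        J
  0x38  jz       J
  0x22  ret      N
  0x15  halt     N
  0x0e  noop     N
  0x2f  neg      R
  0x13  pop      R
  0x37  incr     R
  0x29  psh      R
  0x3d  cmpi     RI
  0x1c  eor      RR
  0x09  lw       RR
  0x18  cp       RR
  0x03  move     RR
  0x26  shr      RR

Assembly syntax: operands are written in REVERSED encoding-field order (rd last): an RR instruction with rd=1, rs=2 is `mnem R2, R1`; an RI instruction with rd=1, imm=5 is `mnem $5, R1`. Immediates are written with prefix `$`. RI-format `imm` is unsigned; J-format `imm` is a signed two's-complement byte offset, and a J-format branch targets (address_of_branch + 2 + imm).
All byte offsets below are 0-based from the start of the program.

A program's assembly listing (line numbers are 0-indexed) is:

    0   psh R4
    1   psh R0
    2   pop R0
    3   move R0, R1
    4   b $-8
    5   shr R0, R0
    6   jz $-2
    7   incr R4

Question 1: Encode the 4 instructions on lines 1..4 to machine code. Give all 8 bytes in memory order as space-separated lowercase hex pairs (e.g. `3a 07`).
L1: psh op=0x29:6|rd=0:3|pad=0:7 ⇒ 0xa400 ⇒ big a4 00
L2: pop op=0x13:6|rd=0:3|pad=0:7 ⇒ 0x4c00 ⇒ big 4c 00
L3: move op=0x3:6|rd=1:3|rs=0:3|pad=0:4 ⇒ 0x0c80 ⇒ big 0c 80
L4: b op=0x1e:6|imm=-8:10 ⇒ 0x7bf8 ⇒ big 7b f8

a4 00 4c 00 0c 80 7b f8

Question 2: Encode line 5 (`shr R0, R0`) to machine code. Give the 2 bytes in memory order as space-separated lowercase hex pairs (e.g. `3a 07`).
98 00

L5: shr op=0x26:6|rd=0:3|rs=0:3|pad=0:4 ⇒ 0x9800 ⇒ big 98 00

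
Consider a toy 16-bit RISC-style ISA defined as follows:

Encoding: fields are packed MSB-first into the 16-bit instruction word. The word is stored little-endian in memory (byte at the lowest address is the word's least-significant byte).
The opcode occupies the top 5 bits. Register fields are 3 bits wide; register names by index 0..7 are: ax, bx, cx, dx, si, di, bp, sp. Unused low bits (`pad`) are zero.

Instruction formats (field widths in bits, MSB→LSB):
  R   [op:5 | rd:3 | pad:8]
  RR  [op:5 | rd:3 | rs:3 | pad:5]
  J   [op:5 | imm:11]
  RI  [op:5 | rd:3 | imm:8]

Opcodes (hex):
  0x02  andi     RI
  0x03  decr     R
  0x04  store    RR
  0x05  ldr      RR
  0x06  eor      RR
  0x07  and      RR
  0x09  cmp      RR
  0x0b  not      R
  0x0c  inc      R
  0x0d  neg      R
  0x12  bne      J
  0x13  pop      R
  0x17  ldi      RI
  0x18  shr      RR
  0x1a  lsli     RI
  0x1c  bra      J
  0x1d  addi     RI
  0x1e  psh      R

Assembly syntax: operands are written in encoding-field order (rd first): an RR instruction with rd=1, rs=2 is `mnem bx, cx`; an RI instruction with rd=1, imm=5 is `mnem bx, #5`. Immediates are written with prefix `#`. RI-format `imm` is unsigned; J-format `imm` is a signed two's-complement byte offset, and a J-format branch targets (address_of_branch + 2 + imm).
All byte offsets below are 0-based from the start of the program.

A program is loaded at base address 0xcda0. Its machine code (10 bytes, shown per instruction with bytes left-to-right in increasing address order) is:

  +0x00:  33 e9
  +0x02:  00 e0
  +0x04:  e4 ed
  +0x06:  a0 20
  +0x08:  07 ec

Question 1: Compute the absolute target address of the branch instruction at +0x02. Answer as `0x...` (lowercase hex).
0xcda4

off 0x02: read 00 e0 as little → 0xe000
  top 5b → 0x1c → bra [J]
  imm@[10:0]=0x0 ⇒ #0
  target = base 0xcda0 + off 0x02 + 2 + imm 0 = 0xcda4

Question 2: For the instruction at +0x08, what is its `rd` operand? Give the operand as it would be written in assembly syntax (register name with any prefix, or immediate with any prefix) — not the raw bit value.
si

@+08  little-endian(07 ec) = 0xec07
  op=0xec07>>11=0x1d ⇒ addi (RI)
  rd: (w>>8)&0x7=0x4 → si
  imm: (w>>0)&0xff=0x7 → #7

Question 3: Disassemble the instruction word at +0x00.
addi bx, #51

+0x00: 33 e9 ⇒ word 0xe933 (little)
  opcode bits[15:11]=0x1d: addi/RI
  rd@[10:8]=0x1 ⇒ bx
  imm@[7:0]=0x33 ⇒ #51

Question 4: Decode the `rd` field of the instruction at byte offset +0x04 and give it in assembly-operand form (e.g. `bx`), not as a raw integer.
di

[04] e4 ed → 0xede4
  op=0xede4>>11=0x1d ⇒ addi (RI)
  rd@[10:8]=0x5 ⇒ di
  imm@[7:0]=0xe4 ⇒ #228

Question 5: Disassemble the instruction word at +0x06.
+0x06: a0 20 ⇒ word 0x20a0 (little)
  top 5b → 0x4 → store [RR]
  [10:8] rd=0 = ax
  [7:5] rs=5 = di

store ax, di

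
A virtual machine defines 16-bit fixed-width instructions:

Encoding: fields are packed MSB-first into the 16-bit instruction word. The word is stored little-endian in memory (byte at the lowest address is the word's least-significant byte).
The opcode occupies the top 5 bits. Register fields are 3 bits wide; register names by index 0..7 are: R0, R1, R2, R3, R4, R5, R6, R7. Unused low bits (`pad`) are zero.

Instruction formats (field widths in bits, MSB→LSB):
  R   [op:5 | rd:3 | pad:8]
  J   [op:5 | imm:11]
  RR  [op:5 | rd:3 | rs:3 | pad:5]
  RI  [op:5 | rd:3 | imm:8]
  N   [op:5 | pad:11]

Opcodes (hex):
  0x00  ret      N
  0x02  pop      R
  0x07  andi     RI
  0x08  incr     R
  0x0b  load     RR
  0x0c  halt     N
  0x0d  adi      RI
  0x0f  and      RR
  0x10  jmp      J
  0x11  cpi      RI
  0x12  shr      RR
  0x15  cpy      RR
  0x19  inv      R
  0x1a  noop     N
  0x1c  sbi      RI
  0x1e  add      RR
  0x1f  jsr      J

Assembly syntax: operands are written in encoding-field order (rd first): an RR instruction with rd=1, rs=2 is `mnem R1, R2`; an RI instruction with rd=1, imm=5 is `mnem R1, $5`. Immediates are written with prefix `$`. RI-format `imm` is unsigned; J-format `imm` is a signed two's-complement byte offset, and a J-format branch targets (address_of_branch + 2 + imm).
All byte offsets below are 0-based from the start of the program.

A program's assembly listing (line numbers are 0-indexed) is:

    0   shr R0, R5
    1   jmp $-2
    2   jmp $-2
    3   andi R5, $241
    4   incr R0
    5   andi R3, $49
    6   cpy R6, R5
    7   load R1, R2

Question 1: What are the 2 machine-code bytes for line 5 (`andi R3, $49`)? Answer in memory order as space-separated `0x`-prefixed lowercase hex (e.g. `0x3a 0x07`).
line 5 (andi): pack op=0x7:5|rd=3:3|imm=49:8 = 0x3b31; little→ 31 3b

0x31 0x3b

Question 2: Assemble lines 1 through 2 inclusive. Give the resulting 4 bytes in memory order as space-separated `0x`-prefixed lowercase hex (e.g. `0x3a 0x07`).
L1: jmp op=0x10:5|imm=-2:11 ⇒ 0x87fe ⇒ little fe 87
L2: jmp op=0x10:5|imm=-2:11 ⇒ 0x87fe ⇒ little fe 87

0xfe 0x87 0xfe 0x87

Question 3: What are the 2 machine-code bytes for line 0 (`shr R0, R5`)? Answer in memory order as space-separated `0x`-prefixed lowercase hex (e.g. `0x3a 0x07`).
0xa0 0x90

line 0 (shr): pack op=0x12:5|rd=0:3|rs=5:3|pad=0:5 = 0x90a0; little→ a0 90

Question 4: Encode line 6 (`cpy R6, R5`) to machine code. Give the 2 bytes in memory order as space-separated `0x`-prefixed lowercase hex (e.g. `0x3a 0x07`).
0xa0 0xae

L6: cpy op=0x15:5|rd=6:3|rs=5:3|pad=0:5 ⇒ 0xaea0 ⇒ little a0 ae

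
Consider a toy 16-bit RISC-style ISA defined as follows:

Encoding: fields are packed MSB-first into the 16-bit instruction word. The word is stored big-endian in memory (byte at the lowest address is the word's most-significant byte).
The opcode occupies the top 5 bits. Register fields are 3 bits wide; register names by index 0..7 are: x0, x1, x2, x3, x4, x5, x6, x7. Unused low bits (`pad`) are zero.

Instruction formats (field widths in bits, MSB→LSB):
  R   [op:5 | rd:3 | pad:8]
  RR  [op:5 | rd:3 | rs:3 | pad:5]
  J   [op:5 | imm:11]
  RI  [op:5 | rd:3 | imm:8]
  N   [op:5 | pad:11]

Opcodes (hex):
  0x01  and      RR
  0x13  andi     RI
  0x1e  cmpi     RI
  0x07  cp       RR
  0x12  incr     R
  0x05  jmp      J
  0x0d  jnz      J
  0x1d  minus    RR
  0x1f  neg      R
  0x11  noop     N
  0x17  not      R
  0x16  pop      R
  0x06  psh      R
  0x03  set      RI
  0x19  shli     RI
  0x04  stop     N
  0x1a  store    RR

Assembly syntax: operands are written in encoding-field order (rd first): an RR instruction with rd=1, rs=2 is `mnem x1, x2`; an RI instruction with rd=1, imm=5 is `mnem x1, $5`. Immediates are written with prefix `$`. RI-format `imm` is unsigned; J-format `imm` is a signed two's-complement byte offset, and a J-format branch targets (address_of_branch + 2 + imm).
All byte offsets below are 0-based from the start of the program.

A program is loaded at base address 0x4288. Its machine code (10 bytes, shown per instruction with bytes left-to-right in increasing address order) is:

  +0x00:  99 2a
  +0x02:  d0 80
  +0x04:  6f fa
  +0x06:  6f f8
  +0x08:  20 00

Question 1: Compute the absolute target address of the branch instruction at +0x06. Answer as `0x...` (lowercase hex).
@+06  big-endian(6f f8) = 0x6ff8
  top 5b → 0xd → jnz [J]
  imm@[10:0]=0x7f8 (s11→-8) ⇒ $-8
  target = base 0x4288 + off 0x06 + 2 + imm -8 = 0x4288

0x4288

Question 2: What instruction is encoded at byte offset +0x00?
[00] 99 2a → 0x992a
  top 5b → 0x13 → andi [RI]
  rd: (w>>8)&0x7=0x1 → x1
  imm: (w>>0)&0xff=0x2a → $42

andi x1, $42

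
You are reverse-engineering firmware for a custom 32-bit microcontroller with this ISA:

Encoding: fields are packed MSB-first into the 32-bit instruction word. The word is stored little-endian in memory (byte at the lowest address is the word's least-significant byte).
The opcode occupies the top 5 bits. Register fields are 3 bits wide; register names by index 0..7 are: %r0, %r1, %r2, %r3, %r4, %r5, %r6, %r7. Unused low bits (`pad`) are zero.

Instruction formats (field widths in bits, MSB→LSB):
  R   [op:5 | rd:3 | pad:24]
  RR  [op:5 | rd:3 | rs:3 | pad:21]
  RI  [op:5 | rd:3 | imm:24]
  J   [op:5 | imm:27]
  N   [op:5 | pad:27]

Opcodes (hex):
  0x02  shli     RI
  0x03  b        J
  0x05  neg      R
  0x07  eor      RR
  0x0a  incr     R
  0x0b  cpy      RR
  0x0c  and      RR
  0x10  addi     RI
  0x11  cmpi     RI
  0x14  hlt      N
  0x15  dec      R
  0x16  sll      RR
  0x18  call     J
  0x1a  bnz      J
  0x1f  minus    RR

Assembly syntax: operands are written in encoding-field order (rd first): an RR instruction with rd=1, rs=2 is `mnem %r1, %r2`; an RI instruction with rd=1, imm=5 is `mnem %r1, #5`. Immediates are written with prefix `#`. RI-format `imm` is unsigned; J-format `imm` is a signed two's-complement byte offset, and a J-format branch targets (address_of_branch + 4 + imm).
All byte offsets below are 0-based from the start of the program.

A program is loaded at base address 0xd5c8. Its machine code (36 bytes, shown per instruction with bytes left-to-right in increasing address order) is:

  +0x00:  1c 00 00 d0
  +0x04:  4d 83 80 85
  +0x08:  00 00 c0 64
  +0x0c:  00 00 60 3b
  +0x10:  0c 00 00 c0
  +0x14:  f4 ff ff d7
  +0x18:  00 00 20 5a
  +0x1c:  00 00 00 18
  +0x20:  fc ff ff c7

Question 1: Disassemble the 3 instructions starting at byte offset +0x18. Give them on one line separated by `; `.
cpy %r2, %r1; b #0; call #-4

off 0x18: read 00 00 20 5a as little → 0x5a200000
  op=0x5a200000>>27=0xb ⇒ cpy (RR)
  [26:24] rd=2 = %r2
  [23:21] rs=1 = %r1
off 0x1c: read 00 00 00 18 as little → 0x18000000
  op=0x18000000>>27=0x3 ⇒ b (J)
  [26:0] imm=0 = #0
off 0x20: read fc ff ff c7 as little → 0xc7fffffc
  op=0xc7fffffc>>27=0x18 ⇒ call (J)
  [26:0] imm=134217724 (s27→-4) = #-4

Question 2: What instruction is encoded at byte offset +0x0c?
off 0x0c: read 00 00 60 3b as little → 0x3b600000
  opcode bits[31:27]=0x7: eor/RR
  rd: (w>>24)&0x7=0x3 → %r3
  rs: (w>>21)&0x7=0x3 → %r3

eor %r3, %r3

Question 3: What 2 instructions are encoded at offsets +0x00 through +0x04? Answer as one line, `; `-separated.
bnz #28; addi %r5, #8422221

[00] 1c 00 00 d0 → 0xd000001c
  top 5b → 0x1a → bnz [J]
  imm@[26:0]=0x1c ⇒ #28
[04] 4d 83 80 85 → 0x8580834d
  top 5b → 0x10 → addi [RI]
  rd@[26:24]=0x5 ⇒ %r5
  imm@[23:0]=0x80834d ⇒ #8422221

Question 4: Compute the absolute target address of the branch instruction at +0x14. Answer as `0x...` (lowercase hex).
+0x14: f4 ff ff d7 ⇒ word 0xd7fffff4 (little)
  op=0xd7fffff4>>27=0x1a ⇒ bnz (J)
  [26:0] imm=134217716 (s27→-12) = #-12
  target = base 0xd5c8 + off 0x14 + 4 + imm -12 = 0xd5d4

0xd5d4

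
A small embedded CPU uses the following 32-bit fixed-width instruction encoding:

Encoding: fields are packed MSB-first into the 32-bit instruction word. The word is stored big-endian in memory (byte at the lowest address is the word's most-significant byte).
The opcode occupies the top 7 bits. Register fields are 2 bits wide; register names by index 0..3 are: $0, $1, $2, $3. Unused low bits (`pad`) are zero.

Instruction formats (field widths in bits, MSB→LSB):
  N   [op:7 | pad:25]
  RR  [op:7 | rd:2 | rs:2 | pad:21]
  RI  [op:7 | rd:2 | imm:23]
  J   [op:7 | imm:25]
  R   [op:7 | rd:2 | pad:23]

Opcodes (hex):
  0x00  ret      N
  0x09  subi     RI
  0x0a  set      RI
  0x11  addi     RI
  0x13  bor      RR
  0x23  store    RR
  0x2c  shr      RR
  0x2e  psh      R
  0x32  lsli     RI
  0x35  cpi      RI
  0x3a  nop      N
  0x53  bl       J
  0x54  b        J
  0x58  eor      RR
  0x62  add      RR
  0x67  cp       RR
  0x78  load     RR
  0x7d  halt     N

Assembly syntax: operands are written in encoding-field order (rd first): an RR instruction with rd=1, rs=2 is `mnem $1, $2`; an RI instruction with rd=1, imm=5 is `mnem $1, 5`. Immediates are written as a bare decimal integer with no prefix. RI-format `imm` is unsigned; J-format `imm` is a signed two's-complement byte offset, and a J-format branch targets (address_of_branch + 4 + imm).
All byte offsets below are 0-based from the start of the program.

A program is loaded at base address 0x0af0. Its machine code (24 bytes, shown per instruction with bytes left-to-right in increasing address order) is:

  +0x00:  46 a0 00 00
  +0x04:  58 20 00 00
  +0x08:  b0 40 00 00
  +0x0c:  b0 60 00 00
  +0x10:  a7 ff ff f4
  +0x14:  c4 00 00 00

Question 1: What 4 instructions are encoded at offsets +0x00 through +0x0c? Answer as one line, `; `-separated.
store $1, $1; shr $0, $1; eor $0, $2; eor $0, $3

[00] 46 a0 00 00 → 0x46a00000
  op=0x46a00000>>25=0x23 ⇒ store (RR)
  [24:23] rd=1 = $1
  [22:21] rs=1 = $1
[04] 58 20 00 00 → 0x58200000
  op=0x58200000>>25=0x2c ⇒ shr (RR)
  [24:23] rd=0 = $0
  [22:21] rs=1 = $1
[08] b0 40 00 00 → 0xb0400000
  op=0xb0400000>>25=0x58 ⇒ eor (RR)
  [24:23] rd=0 = $0
  [22:21] rs=2 = $2
[0c] b0 60 00 00 → 0xb0600000
  op=0xb0600000>>25=0x58 ⇒ eor (RR)
  [24:23] rd=0 = $0
  [22:21] rs=3 = $3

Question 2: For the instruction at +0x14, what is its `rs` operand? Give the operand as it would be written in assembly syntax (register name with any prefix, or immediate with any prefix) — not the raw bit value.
off 0x14: read c4 00 00 00 as big → 0xc4000000
  opcode bits[31:25]=0x62: add/RR
  [24:23] rd=0 = $0
  [22:21] rs=0 = $0

$0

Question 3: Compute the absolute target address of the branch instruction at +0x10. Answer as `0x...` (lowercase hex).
0x0af8

@+10  big-endian(a7 ff ff f4) = 0xa7fffff4
  opcode bits[31:25]=0x53: bl/J
  imm@[24:0]=0x1fffff4 (s25→-12) ⇒ -12
  target = base 0x0af0 + off 0x10 + 4 + imm -12 = 0x0af8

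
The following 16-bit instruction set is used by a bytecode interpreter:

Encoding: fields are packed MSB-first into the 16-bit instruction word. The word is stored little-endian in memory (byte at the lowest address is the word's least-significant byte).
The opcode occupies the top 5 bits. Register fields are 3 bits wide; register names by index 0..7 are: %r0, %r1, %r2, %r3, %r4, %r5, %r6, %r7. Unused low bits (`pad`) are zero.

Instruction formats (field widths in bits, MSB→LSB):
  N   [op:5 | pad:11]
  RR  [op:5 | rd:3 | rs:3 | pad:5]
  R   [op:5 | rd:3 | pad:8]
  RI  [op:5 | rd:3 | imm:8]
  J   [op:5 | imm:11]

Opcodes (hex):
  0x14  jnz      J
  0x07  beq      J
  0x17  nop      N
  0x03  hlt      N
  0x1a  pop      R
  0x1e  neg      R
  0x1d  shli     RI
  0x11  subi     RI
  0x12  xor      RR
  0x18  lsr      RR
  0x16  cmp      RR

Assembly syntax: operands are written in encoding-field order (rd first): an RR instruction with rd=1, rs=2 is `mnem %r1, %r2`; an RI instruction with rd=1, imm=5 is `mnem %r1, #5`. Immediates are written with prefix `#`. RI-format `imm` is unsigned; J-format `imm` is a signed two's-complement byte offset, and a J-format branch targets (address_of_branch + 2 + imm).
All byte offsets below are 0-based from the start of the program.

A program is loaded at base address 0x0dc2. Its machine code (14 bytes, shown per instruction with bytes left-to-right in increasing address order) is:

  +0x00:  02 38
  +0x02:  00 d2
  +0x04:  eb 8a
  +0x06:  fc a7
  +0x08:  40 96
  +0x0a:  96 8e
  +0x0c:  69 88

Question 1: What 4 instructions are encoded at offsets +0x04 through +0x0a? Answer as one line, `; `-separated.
subi %r2, #235; jnz #-4; xor %r6, %r2; subi %r6, #150

+0x04: eb 8a ⇒ word 0x8aeb (little)
  opcode bits[15:11]=0x11: subi/RI
  rd@[10:8]=0x2 ⇒ %r2
  imm@[7:0]=0xeb ⇒ #235
+0x06: fc a7 ⇒ word 0xa7fc (little)
  opcode bits[15:11]=0x14: jnz/J
  imm@[10:0]=0x7fc (s11→-4) ⇒ #-4
+0x08: 40 96 ⇒ word 0x9640 (little)
  opcode bits[15:11]=0x12: xor/RR
  rd@[10:8]=0x6 ⇒ %r6
  rs@[7:5]=0x2 ⇒ %r2
+0x0a: 96 8e ⇒ word 0x8e96 (little)
  opcode bits[15:11]=0x11: subi/RI
  rd@[10:8]=0x6 ⇒ %r6
  imm@[7:0]=0x96 ⇒ #150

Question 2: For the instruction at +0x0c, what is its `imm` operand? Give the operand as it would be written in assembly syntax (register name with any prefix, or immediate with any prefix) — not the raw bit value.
+0x0c: 69 88 ⇒ word 0x8869 (little)
  opcode bits[15:11]=0x11: subi/RI
  rd@[10:8]=0x0 ⇒ %r0
  imm@[7:0]=0x69 ⇒ #105

#105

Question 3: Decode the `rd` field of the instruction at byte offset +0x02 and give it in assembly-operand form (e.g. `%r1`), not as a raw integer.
+0x02: 00 d2 ⇒ word 0xd200 (little)
  opcode bits[15:11]=0x1a: pop/R
  rd: (w>>8)&0x7=0x2 → %r2

%r2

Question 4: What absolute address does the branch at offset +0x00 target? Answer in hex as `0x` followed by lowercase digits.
[00] 02 38 → 0x3802
  opcode bits[15:11]=0x7: beq/J
  imm@[10:0]=0x2 ⇒ #2
  target = base 0x0dc2 + off 0x00 + 2 + imm 2 = 0x0dc6

0x0dc6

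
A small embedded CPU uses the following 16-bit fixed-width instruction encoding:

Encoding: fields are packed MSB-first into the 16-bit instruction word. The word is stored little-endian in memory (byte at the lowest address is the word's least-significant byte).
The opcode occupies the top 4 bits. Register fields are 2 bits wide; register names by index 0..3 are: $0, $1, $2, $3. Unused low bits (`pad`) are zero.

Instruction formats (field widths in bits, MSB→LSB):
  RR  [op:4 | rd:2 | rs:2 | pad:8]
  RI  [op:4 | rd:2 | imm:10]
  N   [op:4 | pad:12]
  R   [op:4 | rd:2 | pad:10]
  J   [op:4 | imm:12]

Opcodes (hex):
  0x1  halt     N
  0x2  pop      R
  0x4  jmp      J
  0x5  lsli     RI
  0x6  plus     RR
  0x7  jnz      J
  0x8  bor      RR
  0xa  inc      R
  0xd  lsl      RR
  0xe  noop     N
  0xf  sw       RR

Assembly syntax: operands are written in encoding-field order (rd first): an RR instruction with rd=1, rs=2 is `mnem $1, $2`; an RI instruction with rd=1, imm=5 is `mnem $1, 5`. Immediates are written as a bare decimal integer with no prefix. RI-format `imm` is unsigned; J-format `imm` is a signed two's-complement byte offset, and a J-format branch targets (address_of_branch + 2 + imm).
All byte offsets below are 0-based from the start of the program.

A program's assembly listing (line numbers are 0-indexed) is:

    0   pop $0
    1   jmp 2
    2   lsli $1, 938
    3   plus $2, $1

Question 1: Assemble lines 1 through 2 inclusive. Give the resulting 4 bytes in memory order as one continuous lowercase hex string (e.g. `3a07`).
0240aa57

L1: jmp op=0x4:4|imm=2:12 ⇒ 0x4002 ⇒ little 02 40
L2: lsli op=0x5:4|rd=1:2|imm=938:10 ⇒ 0x57aa ⇒ little aa 57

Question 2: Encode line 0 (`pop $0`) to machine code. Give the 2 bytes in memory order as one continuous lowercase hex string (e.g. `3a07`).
0020

L0: pop op=0x2:4|rd=0:2|pad=0:10 ⇒ 0x2000 ⇒ little 00 20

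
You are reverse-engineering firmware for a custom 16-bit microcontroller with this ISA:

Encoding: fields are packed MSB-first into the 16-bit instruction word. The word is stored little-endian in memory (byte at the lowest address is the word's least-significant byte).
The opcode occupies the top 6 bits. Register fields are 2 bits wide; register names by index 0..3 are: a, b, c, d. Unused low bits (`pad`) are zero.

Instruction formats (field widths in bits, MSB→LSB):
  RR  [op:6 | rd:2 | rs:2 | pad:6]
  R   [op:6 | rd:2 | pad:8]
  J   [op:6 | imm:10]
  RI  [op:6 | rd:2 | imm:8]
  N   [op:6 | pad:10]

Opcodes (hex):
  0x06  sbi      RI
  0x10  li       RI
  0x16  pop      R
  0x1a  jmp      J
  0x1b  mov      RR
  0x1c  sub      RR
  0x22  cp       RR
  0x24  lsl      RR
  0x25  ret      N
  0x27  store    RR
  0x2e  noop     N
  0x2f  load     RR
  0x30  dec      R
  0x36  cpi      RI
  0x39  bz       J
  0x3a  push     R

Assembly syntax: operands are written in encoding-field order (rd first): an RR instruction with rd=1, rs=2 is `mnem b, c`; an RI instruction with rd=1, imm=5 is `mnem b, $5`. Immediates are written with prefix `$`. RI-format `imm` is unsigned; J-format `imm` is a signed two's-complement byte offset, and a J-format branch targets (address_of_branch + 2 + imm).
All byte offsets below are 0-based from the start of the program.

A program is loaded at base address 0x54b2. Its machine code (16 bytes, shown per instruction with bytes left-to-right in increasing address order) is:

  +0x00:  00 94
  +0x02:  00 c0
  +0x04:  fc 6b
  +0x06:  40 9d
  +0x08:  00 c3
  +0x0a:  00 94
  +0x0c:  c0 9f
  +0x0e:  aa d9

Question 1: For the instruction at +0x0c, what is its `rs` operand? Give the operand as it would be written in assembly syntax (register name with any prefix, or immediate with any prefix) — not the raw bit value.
@+0c  little-endian(c0 9f) = 0x9fc0
  top 6b → 0x27 → store [RR]
  rd: (w>>8)&0x3=0x3 → d
  rs: (w>>6)&0x3=0x3 → d

d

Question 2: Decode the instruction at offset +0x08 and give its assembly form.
+0x08: 00 c3 ⇒ word 0xc300 (little)
  top 6b → 0x30 → dec [R]
  [9:8] rd=3 = d

dec d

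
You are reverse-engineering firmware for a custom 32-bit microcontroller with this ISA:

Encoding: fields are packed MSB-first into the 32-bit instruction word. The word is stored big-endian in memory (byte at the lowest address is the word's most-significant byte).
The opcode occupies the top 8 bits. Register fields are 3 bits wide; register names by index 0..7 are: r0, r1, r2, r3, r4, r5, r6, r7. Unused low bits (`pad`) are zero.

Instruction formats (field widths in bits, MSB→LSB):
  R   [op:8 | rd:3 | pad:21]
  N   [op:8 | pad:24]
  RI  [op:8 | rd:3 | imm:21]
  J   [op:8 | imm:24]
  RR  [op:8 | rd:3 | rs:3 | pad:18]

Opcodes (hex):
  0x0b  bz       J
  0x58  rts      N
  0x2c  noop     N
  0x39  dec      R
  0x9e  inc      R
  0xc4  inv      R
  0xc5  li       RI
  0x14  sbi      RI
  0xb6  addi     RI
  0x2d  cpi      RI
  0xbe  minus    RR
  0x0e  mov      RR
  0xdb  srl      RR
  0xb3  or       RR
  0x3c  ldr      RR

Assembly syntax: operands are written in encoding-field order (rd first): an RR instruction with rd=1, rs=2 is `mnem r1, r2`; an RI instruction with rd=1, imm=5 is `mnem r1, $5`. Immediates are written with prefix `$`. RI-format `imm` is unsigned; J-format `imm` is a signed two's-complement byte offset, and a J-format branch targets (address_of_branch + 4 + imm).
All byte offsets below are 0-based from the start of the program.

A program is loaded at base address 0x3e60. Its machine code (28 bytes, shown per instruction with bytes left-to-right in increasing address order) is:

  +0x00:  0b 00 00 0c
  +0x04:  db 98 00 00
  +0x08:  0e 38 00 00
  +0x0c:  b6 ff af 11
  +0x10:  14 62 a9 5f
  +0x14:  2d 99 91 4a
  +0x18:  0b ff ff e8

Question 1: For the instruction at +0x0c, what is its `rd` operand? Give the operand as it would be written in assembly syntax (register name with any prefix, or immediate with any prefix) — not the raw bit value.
r7

+0x0c: b6 ff af 11 ⇒ word 0xb6ffaf11 (big)
  op=0xb6ffaf11>>24=0xb6 ⇒ addi (RI)
  rd@[23:21]=0x7 ⇒ r7
  imm@[20:0]=0x1faf11 ⇒ $2076433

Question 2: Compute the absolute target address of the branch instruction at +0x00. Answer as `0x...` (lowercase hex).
0x3e70

+0x00: 0b 00 00 0c ⇒ word 0x0b00000c (big)
  top 8b → 0xb → bz [J]
  imm@[23:0]=0xc ⇒ $12
  target = base 0x3e60 + off 0x00 + 4 + imm 12 = 0x3e70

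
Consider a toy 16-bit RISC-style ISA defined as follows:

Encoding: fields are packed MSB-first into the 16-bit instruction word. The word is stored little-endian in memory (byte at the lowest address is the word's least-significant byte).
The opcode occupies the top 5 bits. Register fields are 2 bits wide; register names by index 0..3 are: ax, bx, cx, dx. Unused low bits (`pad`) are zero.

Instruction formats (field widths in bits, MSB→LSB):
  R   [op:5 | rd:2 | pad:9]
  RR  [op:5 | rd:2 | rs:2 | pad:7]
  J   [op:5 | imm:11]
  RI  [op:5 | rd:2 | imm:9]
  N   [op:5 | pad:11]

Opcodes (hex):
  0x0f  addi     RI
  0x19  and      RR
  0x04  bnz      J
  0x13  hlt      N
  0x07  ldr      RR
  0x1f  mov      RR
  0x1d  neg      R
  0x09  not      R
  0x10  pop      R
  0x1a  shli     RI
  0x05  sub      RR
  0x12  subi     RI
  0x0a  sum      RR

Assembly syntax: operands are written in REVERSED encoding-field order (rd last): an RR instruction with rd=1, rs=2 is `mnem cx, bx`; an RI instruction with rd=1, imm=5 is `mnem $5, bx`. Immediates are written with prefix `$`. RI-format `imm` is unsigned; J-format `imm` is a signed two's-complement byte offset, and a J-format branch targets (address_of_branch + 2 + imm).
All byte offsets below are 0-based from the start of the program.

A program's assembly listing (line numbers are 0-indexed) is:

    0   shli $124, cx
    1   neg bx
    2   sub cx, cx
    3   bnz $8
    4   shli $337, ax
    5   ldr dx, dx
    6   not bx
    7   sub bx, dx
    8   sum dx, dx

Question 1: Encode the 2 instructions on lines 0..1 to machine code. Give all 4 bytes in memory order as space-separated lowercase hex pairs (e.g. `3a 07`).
7c d4 00 ea

L0: shli op=0x1a:5|rd=2:2|imm=124:9 ⇒ 0xd47c ⇒ little 7c d4
L1: neg op=0x1d:5|rd=1:2|pad=0:9 ⇒ 0xea00 ⇒ little 00 ea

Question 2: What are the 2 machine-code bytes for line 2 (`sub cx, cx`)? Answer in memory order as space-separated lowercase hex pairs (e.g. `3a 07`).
2. sub fields op=0x5:5|rd=2:2|rs=2:2|pad=0:7 → word 2d00h → 00 2d

00 2d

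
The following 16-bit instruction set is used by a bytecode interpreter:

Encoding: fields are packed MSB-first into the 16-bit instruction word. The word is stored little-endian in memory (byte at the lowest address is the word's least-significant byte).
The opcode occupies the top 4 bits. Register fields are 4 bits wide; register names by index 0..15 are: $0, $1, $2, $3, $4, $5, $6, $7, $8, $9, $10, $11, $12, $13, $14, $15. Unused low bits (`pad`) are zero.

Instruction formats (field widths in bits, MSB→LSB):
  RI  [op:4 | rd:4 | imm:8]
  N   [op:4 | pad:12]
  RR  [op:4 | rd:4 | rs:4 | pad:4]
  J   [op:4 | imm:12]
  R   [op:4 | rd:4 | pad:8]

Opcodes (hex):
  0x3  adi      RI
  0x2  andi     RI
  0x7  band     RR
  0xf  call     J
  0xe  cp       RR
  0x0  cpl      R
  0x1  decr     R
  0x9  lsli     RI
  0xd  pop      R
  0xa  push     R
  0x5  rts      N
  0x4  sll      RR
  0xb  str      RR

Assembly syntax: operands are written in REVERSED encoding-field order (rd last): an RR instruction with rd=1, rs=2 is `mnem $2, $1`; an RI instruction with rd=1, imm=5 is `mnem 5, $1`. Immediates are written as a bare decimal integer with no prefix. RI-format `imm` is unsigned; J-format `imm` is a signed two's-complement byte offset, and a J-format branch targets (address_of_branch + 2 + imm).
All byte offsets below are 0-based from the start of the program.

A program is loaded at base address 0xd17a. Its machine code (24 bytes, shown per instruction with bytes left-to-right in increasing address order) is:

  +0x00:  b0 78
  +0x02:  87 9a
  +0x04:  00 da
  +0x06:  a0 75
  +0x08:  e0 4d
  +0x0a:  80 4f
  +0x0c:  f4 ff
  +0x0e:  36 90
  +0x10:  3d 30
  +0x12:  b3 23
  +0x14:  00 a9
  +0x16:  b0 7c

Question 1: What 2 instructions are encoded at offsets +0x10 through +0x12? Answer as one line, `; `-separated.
adi 61, $0; andi 179, $3

+0x10: 3d 30 ⇒ word 0x303d (little)
  op=0x303d>>12=0x3 ⇒ adi (RI)
  rd@[11:8]=0x0 ⇒ $0
  imm@[7:0]=0x3d ⇒ 61
+0x12: b3 23 ⇒ word 0x23b3 (little)
  op=0x23b3>>12=0x2 ⇒ andi (RI)
  rd@[11:8]=0x3 ⇒ $3
  imm@[7:0]=0xb3 ⇒ 179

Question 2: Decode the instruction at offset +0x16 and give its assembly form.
+0x16: b0 7c ⇒ word 0x7cb0 (little)
  top 4b → 0x7 → band [RR]
  [11:8] rd=12 = $12
  [7:4] rs=11 = $11

band $11, $12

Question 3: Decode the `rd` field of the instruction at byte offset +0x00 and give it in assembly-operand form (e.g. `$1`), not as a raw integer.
$8

[00] b0 78 → 0x78b0
  opcode bits[15:12]=0x7: band/RR
  [11:8] rd=8 = $8
  [7:4] rs=11 = $11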